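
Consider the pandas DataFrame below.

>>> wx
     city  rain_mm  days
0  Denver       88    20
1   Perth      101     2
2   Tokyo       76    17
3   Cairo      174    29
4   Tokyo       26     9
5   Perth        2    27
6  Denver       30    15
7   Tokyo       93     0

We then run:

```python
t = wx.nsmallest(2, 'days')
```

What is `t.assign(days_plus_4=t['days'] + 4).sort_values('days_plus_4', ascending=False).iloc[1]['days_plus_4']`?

take 2 rows with smallest days:
    city  rain_mm  days
7  Tokyo       93     0
1  Perth      101     2
add column days_plus_4 = t['days'] + 4:
    city  rain_mm  days  days_plus_4
7  Tokyo       93     0            4
1  Perth      101     2            6
sort by days_plus_4 descending:
    city  rain_mm  days  days_plus_4
1  Perth      101     2            6
7  Tokyo       93     0            4
Hence 4.

4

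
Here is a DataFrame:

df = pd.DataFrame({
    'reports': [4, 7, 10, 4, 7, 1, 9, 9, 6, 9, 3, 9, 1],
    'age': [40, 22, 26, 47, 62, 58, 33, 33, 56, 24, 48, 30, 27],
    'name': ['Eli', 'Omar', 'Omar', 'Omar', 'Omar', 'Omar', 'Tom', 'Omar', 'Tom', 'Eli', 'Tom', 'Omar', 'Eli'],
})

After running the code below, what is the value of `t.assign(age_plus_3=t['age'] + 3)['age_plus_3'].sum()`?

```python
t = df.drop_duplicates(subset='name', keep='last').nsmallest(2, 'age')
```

drop duplicate name (keep=last):
    reports  age  name
10        3   48   Tom
11        9   30  Omar
12        1   27   Eli
take 2 rows with smallest age:
    reports  age  name
12        1   27   Eli
11        9   30  Omar
add column age_plus_3 = t['age'] + 3:
    reports  age  name  age_plus_3
12        1   27   Eli          30
11        9   30  Omar          33

63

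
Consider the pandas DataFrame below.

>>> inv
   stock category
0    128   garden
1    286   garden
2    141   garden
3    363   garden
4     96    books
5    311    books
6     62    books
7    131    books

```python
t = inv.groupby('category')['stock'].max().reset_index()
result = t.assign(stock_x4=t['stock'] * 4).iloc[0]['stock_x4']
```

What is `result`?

group by category, max of stock:
category
books     311
garden    363
Name: stock, dtype: int64
reset_index():
  category  stock
0    books    311
1   garden    363
add column stock_x4 = t['stock'] * 4:
  category  stock  stock_x4
0    books    311      1244
1   garden    363      1452
Then the value at position 0, column 'stock_x4': 1244

1244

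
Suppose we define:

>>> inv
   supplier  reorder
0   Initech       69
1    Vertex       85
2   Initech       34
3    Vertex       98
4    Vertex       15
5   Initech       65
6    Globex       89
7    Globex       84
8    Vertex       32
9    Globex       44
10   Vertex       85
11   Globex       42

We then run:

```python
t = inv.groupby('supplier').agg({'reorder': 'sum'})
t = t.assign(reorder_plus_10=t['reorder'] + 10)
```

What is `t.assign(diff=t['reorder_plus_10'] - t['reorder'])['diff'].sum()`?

group by supplier, sum of reorder:
          reorder
supplier         
Globex        259
Initech       168
Vertex        315
add column reorder_plus_10 = t['reorder'] + 10:
          reorder  reorder_plus_10
supplier                          
Globex        259              269
Initech       168              178
Vertex        315              325
add column diff = t['reorder_plus_10'] - t['reorder']:
          reorder  reorder_plus_10  diff
supplier                                
Globex        259              269    10
Initech       168              178    10
Vertex        315              325    10
The sum of column 'diff' is 30.

30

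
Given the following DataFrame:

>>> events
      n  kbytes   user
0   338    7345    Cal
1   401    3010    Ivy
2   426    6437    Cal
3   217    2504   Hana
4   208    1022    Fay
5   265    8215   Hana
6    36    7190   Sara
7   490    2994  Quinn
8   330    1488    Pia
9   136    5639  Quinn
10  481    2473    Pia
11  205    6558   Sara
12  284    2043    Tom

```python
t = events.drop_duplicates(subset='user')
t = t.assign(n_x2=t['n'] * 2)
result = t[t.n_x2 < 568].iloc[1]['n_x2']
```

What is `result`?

drop duplicate user (keep=first):
      n  kbytes   user
0   338    7345    Cal
1   401    3010    Ivy
3   217    2504   Hana
4   208    1022    Fay
6    36    7190   Sara
7   490    2994  Quinn
8   330    1488    Pia
12  284    2043    Tom
add column n_x2 = t['n'] * 2:
      n  kbytes   user  n_x2
0   338    7345    Cal   676
1   401    3010    Ivy   802
3   217    2504   Hana   434
4   208    1022    Fay   416
6    36    7190   Sara    72
7   490    2994  Quinn   980
8   330    1488    Pia   660
12  284    2043    Tom   568
filter rows where n_x2 < 568:
     n  kbytes  user  n_x2
3  217    2504  Hana   434
4  208    1022   Fay   416
6   36    7190  Sara    72

416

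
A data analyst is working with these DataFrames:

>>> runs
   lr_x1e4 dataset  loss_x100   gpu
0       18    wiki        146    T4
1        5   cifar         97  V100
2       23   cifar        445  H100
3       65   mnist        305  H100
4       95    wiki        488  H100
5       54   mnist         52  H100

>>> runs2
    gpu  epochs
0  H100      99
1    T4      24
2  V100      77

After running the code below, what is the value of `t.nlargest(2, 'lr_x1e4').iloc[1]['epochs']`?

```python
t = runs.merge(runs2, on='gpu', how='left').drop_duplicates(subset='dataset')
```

merge on 'gpu' (how='left') → 6 rows:
   lr_x1e4 dataset  loss_x100   gpu  epochs
0       18    wiki        146    T4      24
1        5   cifar         97  V100      77
2       23   cifar        445  H100      99
3       65   mnist        305  H100      99
4       95    wiki        488  H100      99
5       54   mnist         52  H100      99
drop duplicate dataset (keep=first):
   lr_x1e4 dataset  loss_x100   gpu  epochs
0       18    wiki        146    T4      24
1        5   cifar         97  V100      77
3       65   mnist        305  H100      99
take 2 rows with largest lr_x1e4:
   lr_x1e4 dataset  loss_x100   gpu  epochs
3       65   mnist        305  H100      99
0       18    wiki        146    T4      24

24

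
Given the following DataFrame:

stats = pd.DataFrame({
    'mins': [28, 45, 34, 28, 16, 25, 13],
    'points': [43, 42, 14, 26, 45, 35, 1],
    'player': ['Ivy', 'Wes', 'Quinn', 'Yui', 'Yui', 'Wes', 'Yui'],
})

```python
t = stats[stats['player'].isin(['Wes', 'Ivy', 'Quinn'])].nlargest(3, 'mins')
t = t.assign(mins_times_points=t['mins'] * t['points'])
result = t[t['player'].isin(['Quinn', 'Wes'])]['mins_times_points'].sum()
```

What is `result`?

2366

filter rows where player in ['Wes', 'Ivy', 'Quinn']:
   mins  points player
0    28      43    Ivy
1    45      42    Wes
2    34      14  Quinn
5    25      35    Wes
take 3 rows with largest mins:
   mins  points player
1    45      42    Wes
2    34      14  Quinn
0    28      43    Ivy
add column mins_times_points = t['mins'] * t['points']:
   mins  points player  mins_times_points
1    45      42    Wes               1890
2    34      14  Quinn                476
0    28      43    Ivy               1204
filter rows where player in ['Quinn', 'Wes']:
   mins  points player  mins_times_points
1    45      42    Wes               1890
2    34      14  Quinn                476
The sum of column 'mins_times_points' is 2366.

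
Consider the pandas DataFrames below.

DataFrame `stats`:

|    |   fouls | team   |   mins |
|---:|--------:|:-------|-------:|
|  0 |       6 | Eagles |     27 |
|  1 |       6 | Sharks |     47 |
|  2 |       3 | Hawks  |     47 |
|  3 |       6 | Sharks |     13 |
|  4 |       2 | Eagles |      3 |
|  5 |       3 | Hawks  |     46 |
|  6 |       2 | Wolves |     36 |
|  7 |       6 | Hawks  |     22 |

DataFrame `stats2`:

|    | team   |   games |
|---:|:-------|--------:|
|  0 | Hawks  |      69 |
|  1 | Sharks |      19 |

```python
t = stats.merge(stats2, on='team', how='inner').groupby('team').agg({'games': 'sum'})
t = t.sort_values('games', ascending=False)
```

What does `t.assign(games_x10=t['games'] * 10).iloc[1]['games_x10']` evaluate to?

380

merge on 'team' (how='inner') → 5 rows:
   fouls    team  mins  games
0      6  Sharks    47     19
1      3   Hawks    47     69
2      6  Sharks    13     19
3      3   Hawks    46     69
4      6   Hawks    22     69
group by team, sum of games:
        games
team         
Hawks     207
Sharks     38
sort by games descending:
        games
team         
Hawks     207
Sharks     38
add column games_x10 = t['games'] * 10:
        games  games_x10
team                    
Hawks     207       2070
Sharks     38        380
Then the value at position 1, column 'games_x10': 380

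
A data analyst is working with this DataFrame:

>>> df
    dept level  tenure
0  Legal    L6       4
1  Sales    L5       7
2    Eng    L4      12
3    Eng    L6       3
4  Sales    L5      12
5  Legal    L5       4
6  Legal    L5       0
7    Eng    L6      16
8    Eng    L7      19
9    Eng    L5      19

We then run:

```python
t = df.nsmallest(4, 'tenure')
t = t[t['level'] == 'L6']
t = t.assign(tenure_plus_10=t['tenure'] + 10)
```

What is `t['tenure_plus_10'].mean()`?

take 4 rows with smallest tenure:
    dept level  tenure
6  Legal    L5       0
3    Eng    L6       3
0  Legal    L6       4
5  Legal    L5       4
filter rows where level == 'L6':
    dept level  tenure
3    Eng    L6       3
0  Legal    L6       4
add column tenure_plus_10 = t['tenure'] + 10:
    dept level  tenure  tenure_plus_10
3    Eng    L6       3              13
0  Legal    L6       4              14

13.5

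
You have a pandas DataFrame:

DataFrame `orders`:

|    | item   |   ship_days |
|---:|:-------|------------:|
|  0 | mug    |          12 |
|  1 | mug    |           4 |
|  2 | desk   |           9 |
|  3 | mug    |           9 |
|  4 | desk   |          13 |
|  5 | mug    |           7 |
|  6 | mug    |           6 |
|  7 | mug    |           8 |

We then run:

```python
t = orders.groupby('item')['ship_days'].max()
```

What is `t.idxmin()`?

mug

group by item, max of ship_days:
item
desk    13
mug     12
Name: ship_days, dtype: int64
label with the smallest value → mug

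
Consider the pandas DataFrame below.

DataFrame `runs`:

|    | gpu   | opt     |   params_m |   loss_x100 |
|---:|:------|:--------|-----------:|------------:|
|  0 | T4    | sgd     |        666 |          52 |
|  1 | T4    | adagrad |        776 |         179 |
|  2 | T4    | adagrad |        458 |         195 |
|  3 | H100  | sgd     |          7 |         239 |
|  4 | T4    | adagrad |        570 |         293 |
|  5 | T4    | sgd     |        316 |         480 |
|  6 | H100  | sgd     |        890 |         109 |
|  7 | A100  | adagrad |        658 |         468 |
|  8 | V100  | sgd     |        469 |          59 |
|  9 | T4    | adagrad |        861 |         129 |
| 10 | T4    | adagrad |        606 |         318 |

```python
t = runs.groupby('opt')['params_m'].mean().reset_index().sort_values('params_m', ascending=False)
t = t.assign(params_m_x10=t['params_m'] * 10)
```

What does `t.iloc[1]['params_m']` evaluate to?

group by opt, mean of params_m:
opt
adagrad    654.833333
sgd        469.600000
Name: params_m, dtype: float64
reset_index():
       opt    params_m
0  adagrad  654.833333
1      sgd  469.600000
sort by params_m descending:
       opt    params_m
0  adagrad  654.833333
1      sgd  469.600000
add column params_m_x10 = t['params_m'] * 10:
       opt    params_m  params_m_x10
0  adagrad  654.833333   6548.333333
1      sgd  469.600000   4696.000000

469.6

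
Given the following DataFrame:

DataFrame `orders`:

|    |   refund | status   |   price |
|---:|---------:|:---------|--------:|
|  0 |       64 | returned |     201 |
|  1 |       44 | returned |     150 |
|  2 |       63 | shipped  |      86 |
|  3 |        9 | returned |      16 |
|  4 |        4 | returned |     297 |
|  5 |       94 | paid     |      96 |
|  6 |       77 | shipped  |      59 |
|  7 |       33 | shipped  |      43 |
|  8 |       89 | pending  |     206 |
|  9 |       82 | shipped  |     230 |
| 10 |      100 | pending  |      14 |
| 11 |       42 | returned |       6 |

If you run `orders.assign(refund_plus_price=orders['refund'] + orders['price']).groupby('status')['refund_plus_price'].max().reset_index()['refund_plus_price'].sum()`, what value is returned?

add column refund_plus_price = orders['refund'] + orders['price']:
    refund    status  price  refund_plus_price
0       64  returned    201                265
1       44  returned    150                194
2       63   shipped     86                149
3        9  returned     16                 25
4        4  returned    297                301
5       94      paid     96                190
6       77   shipped     59                136
7       33   shipped     43                 76
8       89   pending    206                295
9       82   shipped    230                312
10     100   pending     14                114
11      42  returned      6                 48
group by status, max of refund_plus_price:
status
paid        190
pending     295
returned    301
shipped     312
Name: refund_plus_price, dtype: int64
reset_index():
     status  refund_plus_price
0      paid                190
1   pending                295
2  returned                301
3   shipped                312
Finally, sum of column 'refund_plus_price' = 1098.

1098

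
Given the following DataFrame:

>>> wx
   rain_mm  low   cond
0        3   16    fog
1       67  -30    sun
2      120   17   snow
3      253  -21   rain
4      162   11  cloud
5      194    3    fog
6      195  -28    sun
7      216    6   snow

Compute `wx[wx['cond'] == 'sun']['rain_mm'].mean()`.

filter rows where cond == 'sun':
   rain_mm  low cond
1       67  -30  sun
6      195  -28  sun
Finally, mean of column 'rain_mm' = 131.0.

131.0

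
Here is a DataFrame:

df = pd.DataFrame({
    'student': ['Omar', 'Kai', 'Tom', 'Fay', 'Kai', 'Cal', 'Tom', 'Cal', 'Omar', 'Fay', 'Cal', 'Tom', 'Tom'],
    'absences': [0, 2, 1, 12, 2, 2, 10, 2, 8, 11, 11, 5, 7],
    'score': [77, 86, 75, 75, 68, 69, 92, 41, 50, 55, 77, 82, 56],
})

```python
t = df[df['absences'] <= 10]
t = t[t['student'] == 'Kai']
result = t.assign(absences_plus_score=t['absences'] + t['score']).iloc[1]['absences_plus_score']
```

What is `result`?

70

filter rows where absences <= 10:
   student  absences  score
0     Omar         0     77
1      Kai         2     86
2      Tom         1     75
4      Kai         2     68
5      Cal         2     69
6      Tom        10     92
7      Cal         2     41
8     Omar         8     50
11     Tom         5     82
12     Tom         7     56
filter rows where student == 'Kai':
  student  absences  score
1     Kai         2     86
4     Kai         2     68
add column absences_plus_score = t['absences'] + t['score']:
  student  absences  score  absences_plus_score
1     Kai         2     86                   88
4     Kai         2     68                   70
Then the value at position 1, column 'absences_plus_score': 70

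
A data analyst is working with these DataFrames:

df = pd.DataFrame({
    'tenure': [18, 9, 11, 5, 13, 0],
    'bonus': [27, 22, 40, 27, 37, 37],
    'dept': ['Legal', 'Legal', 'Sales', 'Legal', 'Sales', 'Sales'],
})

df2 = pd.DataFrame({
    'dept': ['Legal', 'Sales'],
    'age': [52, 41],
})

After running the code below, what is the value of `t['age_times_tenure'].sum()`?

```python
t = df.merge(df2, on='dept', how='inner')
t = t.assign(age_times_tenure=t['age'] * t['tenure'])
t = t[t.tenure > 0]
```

merge on 'dept' (how='inner') → 6 rows:
   tenure  bonus   dept  age
0      18     27  Legal   52
1       9     22  Legal   52
2      11     40  Sales   41
3       5     27  Legal   52
4      13     37  Sales   41
5       0     37  Sales   41
add column age_times_tenure = t['age'] * t['tenure']:
   tenure  bonus   dept  age  age_times_tenure
0      18     27  Legal   52               936
1       9     22  Legal   52               468
2      11     40  Sales   41               451
3       5     27  Legal   52               260
4      13     37  Sales   41               533
5       0     37  Sales   41                 0
filter rows where tenure > 0:
   tenure  bonus   dept  age  age_times_tenure
0      18     27  Legal   52               936
1       9     22  Legal   52               468
2      11     40  Sales   41               451
3       5     27  Legal   52               260
4      13     37  Sales   41               533

2648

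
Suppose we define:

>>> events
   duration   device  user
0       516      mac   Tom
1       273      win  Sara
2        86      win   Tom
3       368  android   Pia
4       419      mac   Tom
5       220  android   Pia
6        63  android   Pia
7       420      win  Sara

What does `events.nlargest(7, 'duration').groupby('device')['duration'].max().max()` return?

516

take 7 rows with largest duration:
   duration   device  user
0       516      mac   Tom
7       420      win  Sara
4       419      mac   Tom
3       368  android   Pia
1       273      win  Sara
5       220  android   Pia
2        86      win   Tom
group by device, max of duration:
device
android    368
mac        516
win        420
Name: duration, dtype: int64
Taking the max of the resulting series gives 516.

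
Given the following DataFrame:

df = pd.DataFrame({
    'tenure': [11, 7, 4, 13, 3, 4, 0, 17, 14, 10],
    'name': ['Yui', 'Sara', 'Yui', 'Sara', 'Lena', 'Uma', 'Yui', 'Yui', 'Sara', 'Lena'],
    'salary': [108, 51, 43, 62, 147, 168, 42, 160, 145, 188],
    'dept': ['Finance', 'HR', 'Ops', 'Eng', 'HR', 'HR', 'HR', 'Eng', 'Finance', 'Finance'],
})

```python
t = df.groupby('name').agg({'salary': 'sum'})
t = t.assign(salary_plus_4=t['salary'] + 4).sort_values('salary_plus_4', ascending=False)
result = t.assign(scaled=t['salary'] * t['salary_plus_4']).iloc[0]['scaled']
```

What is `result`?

126021

group by name, sum of salary:
      salary
name        
Lena     335
Sara     258
Uma      168
Yui      353
add column salary_plus_4 = t['salary'] + 4:
      salary  salary_plus_4
name                       
Lena     335            339
Sara     258            262
Uma      168            172
Yui      353            357
sort by salary_plus_4 descending:
      salary  salary_plus_4
name                       
Yui      353            357
Lena     335            339
Sara     258            262
Uma      168            172
add column scaled = t['salary'] * t['salary_plus_4']:
      salary  salary_plus_4  scaled
name                               
Yui      353            357  126021
Lena     335            339  113565
Sara     258            262   67596
Uma      168            172   28896
Reading off the value at position 0, column 'scaled', we get 126021.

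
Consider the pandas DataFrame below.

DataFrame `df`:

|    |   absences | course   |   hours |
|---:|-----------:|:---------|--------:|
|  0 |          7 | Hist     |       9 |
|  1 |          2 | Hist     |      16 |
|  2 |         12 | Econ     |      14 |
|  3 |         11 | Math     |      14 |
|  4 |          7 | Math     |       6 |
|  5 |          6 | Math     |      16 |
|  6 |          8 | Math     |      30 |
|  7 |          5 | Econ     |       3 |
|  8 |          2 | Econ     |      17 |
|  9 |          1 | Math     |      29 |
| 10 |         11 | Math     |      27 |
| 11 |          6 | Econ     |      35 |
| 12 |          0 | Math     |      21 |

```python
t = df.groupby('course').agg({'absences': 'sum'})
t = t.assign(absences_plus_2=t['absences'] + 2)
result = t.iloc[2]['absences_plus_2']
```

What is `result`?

group by course, sum of absences:
        absences
course          
Econ          25
Hist           9
Math          44
add column absences_plus_2 = t['absences'] + 2:
        absences  absences_plus_2
course                           
Econ          25               27
Hist           9               11
Math          44               46
value at position 2, column 'absences_plus_2' → 46

46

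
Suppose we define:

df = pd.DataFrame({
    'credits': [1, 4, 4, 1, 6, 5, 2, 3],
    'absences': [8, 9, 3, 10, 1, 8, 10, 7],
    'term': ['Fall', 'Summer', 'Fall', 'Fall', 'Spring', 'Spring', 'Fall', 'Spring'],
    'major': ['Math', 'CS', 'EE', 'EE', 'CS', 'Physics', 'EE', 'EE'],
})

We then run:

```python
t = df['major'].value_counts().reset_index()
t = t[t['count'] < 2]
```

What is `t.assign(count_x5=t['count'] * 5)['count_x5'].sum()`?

10

value_counts of major:
major
EE         4
CS         2
Math       1
Physics    1
Name: count, dtype: int64
reset_index():
     major  count
0       EE      4
1       CS      2
2     Math      1
3  Physics      1
filter rows where count < 2:
     major  count
2     Math      1
3  Physics      1
add column count_x5 = t['count'] * 5:
     major  count  count_x5
2     Math      1         5
3  Physics      1         5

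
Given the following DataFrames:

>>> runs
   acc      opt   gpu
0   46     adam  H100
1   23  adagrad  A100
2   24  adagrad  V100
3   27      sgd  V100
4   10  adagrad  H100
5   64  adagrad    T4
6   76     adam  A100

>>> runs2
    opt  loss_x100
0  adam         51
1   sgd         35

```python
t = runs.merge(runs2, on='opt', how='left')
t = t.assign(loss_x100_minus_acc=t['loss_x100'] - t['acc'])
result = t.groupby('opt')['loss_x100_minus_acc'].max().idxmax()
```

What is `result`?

merge on 'opt' (how='left') → 7 rows:
   acc      opt   gpu  loss_x100
0   46     adam  H100       51.0
1   23  adagrad  A100        NaN
2   24  adagrad  V100        NaN
3   27      sgd  V100       35.0
4   10  adagrad  H100        NaN
5   64  adagrad    T4        NaN
6   76     adam  A100       51.0
add column loss_x100_minus_acc = t['loss_x100'] - t['acc']:
   acc      opt   gpu  loss_x100  loss_x100_minus_acc
0   46     adam  H100       51.0                  5.0
1   23  adagrad  A100        NaN                  NaN
2   24  adagrad  V100        NaN                  NaN
3   27      sgd  V100       35.0                  8.0
4   10  adagrad  H100        NaN                  NaN
5   64  adagrad    T4        NaN                  NaN
6   76     adam  A100       51.0                -25.0
group by opt, max of loss_x100_minus_acc:
opt
adagrad    NaN
adam       5.0
sgd        8.0
Name: loss_x100_minus_acc, dtype: float64
So idxmax() = sgd.

sgd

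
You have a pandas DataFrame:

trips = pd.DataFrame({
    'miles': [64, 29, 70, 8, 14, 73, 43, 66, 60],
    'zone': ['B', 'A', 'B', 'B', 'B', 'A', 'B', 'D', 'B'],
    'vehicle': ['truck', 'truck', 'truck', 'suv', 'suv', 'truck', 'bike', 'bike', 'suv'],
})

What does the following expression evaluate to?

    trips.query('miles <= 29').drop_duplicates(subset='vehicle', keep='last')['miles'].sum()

43

filter rows where miles <= 29:
   miles zone vehicle
1     29    A   truck
3      8    B     suv
4     14    B     suv
drop duplicate vehicle (keep=last):
   miles zone vehicle
1     29    A   truck
4     14    B     suv
Hence 43.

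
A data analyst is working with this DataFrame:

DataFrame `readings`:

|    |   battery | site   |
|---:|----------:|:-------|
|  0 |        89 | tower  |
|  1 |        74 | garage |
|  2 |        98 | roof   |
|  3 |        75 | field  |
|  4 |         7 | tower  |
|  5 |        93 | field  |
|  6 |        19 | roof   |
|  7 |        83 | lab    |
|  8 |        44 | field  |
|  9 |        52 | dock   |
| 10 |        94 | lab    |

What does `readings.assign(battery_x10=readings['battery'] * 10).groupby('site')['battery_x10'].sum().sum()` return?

7280

add column battery_x10 = readings['battery'] * 10:
    battery    site  battery_x10
0        89   tower          890
1        74  garage          740
2        98    roof          980
3        75   field          750
4         7   tower           70
5        93   field          930
6        19    roof          190
7        83     lab          830
8        44   field          440
9        52    dock          520
10       94     lab          940
group by site, sum of battery_x10:
site
dock       520
field     2120
garage     740
lab       1770
roof      1170
tower      960
Name: battery_x10, dtype: int64
The sum of the resulting series is 7280.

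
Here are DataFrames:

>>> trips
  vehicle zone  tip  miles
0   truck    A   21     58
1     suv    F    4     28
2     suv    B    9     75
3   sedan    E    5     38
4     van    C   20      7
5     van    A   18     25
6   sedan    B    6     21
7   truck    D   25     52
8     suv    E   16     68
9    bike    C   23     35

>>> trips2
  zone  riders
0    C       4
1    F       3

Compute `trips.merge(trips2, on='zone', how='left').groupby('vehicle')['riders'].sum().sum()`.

merge on 'zone' (how='left') → 10 rows:
  vehicle zone  tip  miles  riders
0   truck    A   21     58     NaN
1     suv    F    4     28     3.0
2     suv    B    9     75     NaN
3   sedan    E    5     38     NaN
4     van    C   20      7     4.0
5     van    A   18     25     NaN
6   sedan    B    6     21     NaN
7   truck    D   25     52     NaN
8     suv    E   16     68     NaN
9    bike    C   23     35     4.0
group by vehicle, sum of riders:
vehicle
bike     4.0
sedan    0.0
suv      3.0
truck    0.0
van      4.0
Name: riders, dtype: float64
Reading off the sum of the resulting series, we get 11.0.

11.0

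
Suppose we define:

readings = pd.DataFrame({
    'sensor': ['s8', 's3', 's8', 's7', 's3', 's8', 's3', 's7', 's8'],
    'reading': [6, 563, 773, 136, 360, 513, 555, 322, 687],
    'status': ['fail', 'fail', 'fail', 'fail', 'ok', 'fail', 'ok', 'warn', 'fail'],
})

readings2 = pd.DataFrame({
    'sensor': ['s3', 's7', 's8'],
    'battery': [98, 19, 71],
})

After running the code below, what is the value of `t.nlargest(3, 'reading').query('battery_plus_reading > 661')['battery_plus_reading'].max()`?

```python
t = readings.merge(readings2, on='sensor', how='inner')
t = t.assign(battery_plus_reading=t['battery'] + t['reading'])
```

844

merge on 'sensor' (how='inner') → 9 rows:
  sensor  reading status  battery
0     s8        6   fail       71
1     s3      563   fail       98
2     s8      773   fail       71
3     s7      136   fail       19
4     s3      360     ok       98
5     s8      513   fail       71
6     s3      555     ok       98
7     s7      322   warn       19
8     s8      687   fail       71
add column battery_plus_reading = t['battery'] + t['reading']:
  sensor  reading status  battery  battery_plus_reading
0     s8        6   fail       71                    77
1     s3      563   fail       98                   661
2     s8      773   fail       71                   844
3     s7      136   fail       19                   155
4     s3      360     ok       98                   458
5     s8      513   fail       71                   584
6     s3      555     ok       98                   653
7     s7      322   warn       19                   341
8     s8      687   fail       71                   758
take 3 rows with largest reading:
  sensor  reading status  battery  battery_plus_reading
2     s8      773   fail       71                   844
8     s8      687   fail       71                   758
1     s3      563   fail       98                   661
filter rows where battery_plus_reading > 661:
  sensor  reading status  battery  battery_plus_reading
2     s8      773   fail       71                   844
8     s8      687   fail       71                   758
Reading off the max of column 'battery_plus_reading', we get 844.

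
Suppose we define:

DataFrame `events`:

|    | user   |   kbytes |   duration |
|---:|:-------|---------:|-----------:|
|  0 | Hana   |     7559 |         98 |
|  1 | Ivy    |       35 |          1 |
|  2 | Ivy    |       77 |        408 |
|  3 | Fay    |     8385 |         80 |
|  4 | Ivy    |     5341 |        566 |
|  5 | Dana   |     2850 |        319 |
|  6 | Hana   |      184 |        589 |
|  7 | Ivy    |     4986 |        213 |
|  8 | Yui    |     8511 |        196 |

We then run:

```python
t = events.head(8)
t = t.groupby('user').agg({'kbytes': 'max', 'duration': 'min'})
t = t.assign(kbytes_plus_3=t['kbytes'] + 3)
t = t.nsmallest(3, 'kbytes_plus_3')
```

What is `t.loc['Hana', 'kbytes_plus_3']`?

take first 8 rows:
   user  kbytes  duration
0  Hana    7559        98
1   Ivy      35         1
2   Ivy      77       408
3   Fay    8385        80
4   Ivy    5341       566
5  Dana    2850       319
6  Hana     184       589
7   Ivy    4986       213
group by user: max(kbytes), min(duration):
      kbytes  duration
user                  
Dana    2850       319
Fay     8385        80
Hana    7559        98
Ivy     5341         1
add column kbytes_plus_3 = t['kbytes'] + 3:
      kbytes  duration  kbytes_plus_3
user                                 
Dana    2850       319           2853
Fay     8385        80           8388
Hana    7559        98           7562
Ivy     5341         1           5344
take 3 rows with smallest kbytes_plus_3:
      kbytes  duration  kbytes_plus_3
user                                 
Dana    2850       319           2853
Ivy     5341         1           5344
Hana    7559        98           7562

7562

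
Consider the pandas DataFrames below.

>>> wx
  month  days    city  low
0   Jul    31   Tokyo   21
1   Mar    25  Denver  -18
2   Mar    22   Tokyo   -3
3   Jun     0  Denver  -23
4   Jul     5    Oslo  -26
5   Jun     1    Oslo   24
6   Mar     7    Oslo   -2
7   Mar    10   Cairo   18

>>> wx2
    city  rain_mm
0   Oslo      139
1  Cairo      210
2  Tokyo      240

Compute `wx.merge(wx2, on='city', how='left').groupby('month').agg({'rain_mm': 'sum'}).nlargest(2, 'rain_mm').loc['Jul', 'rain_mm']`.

merge on 'city' (how='left') → 8 rows:
  month  days    city  low  rain_mm
0   Jul    31   Tokyo   21    240.0
1   Mar    25  Denver  -18      NaN
2   Mar    22   Tokyo   -3    240.0
3   Jun     0  Denver  -23      NaN
4   Jul     5    Oslo  -26    139.0
5   Jun     1    Oslo   24    139.0
6   Mar     7    Oslo   -2    139.0
7   Mar    10   Cairo   18    210.0
group by month, sum of rain_mm:
       rain_mm
month         
Jul      379.0
Jun      139.0
Mar      589.0
take 2 rows with largest rain_mm:
       rain_mm
month         
Mar      589.0
Jul      379.0
So loc['Jul', 'rain_mm'] = 379.0.

379.0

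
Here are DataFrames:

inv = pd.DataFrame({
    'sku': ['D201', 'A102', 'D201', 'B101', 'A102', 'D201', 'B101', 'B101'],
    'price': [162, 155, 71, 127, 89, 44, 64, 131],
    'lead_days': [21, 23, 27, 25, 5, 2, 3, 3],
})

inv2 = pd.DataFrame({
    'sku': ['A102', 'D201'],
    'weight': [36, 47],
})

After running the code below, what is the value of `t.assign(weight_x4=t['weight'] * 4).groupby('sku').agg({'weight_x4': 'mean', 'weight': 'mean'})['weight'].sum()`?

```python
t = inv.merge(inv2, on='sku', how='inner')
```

merge on 'sku' (how='inner') → 5 rows:
    sku  price  lead_days  weight
0  D201    162         21      47
1  A102    155         23      36
2  D201     71         27      47
3  A102     89          5      36
4  D201     44          2      47
add column weight_x4 = t['weight'] * 4:
    sku  price  lead_days  weight  weight_x4
0  D201    162         21      47        188
1  A102    155         23      36        144
2  D201     71         27      47        188
3  A102     89          5      36        144
4  D201     44          2      47        188
group by sku: mean(weight_x4), mean(weight):
      weight_x4  weight
sku                    
A102      144.0    36.0
D201      188.0    47.0

83.0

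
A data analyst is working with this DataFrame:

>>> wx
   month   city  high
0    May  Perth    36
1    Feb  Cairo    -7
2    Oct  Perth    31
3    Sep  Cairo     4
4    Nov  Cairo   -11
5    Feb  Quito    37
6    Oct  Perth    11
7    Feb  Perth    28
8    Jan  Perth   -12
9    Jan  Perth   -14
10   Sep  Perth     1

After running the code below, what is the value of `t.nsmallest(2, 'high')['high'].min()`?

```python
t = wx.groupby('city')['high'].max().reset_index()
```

group by city, max of high:
city
Cairo     4
Perth    36
Quito    37
Name: high, dtype: int64
reset_index():
    city  high
0  Cairo     4
1  Perth    36
2  Quito    37
take 2 rows with smallest high:
    city  high
0  Cairo     4
1  Perth    36
Reading off the min of column 'high', we get 4.

4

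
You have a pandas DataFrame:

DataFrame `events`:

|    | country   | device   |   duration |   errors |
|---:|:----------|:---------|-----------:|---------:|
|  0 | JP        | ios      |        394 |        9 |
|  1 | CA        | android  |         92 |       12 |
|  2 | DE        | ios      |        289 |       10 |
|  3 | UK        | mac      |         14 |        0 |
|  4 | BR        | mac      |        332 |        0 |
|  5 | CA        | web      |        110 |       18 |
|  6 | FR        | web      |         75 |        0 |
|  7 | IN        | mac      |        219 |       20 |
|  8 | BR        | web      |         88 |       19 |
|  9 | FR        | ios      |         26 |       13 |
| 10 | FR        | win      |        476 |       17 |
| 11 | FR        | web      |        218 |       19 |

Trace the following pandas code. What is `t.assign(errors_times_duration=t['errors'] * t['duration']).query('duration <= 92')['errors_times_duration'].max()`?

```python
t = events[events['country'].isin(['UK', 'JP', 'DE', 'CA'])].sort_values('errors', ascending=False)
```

filter rows where country in ['UK', 'JP', 'DE', 'CA']:
  country   device  duration  errors
0      JP      ios       394       9
1      CA  android        92      12
2      DE      ios       289      10
3      UK      mac        14       0
5      CA      web       110      18
sort by errors descending:
  country   device  duration  errors
5      CA      web       110      18
1      CA  android        92      12
2      DE      ios       289      10
0      JP      ios       394       9
3      UK      mac        14       0
add column errors_times_duration = t['errors'] * t['duration']:
  country   device  duration  errors  errors_times_duration
5      CA      web       110      18                   1980
1      CA  android        92      12                   1104
2      DE      ios       289      10                   2890
0      JP      ios       394       9                   3546
3      UK      mac        14       0                      0
filter rows where duration <= 92:
  country   device  duration  errors  errors_times_duration
1      CA  android        92      12                   1104
3      UK      mac        14       0                      0
Hence 1104.

1104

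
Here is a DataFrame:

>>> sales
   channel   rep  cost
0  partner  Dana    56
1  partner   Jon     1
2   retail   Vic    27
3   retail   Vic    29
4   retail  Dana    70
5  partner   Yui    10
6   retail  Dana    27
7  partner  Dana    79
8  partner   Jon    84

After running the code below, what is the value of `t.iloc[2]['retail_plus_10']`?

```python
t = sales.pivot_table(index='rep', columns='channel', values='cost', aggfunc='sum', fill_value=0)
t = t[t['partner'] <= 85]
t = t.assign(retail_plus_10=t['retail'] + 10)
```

pivot: rows=rep, cols=channel, sum(cost):
channel  partner  retail
rep                     
Dana         135      97
Jon           85       0
Vic            0      56
Yui           10       0
filter rows where partner <= 85:
channel  partner  retail
rep                     
Jon           85       0
Vic            0      56
Yui           10       0
add column retail_plus_10 = t['retail'] + 10:
channel  partner  retail  retail_plus_10
rep                                     
Jon           85       0              10
Vic            0      56              66
Yui           10       0              10
Finally, value at position 2, column 'retail_plus_10' = 10.

10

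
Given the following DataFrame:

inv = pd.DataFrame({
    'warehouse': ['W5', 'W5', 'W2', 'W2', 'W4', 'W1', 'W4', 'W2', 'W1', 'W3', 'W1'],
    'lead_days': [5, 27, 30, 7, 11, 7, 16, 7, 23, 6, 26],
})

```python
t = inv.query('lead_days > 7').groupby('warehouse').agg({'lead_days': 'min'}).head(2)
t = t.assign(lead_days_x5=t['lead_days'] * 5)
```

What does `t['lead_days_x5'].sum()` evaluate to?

265

filter rows where lead_days > 7:
   warehouse  lead_days
1         W5         27
2         W2         30
4         W4         11
6         W4         16
8         W1         23
10        W1         26
group by warehouse, min of lead_days:
           lead_days
warehouse           
W1                23
W2                30
W4                11
W5                27
take first 2 rows:
           lead_days
warehouse           
W1                23
W2                30
add column lead_days_x5 = t['lead_days'] * 5:
           lead_days  lead_days_x5
warehouse                         
W1                23           115
W2                30           150
Reading off the sum of column 'lead_days_x5', we get 265.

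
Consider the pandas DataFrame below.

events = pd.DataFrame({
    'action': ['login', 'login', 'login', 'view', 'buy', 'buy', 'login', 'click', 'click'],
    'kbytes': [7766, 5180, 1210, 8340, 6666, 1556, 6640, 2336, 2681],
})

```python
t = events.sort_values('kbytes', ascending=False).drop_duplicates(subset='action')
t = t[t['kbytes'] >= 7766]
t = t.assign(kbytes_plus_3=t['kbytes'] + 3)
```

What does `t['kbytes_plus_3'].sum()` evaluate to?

sort by kbytes descending:
  action  kbytes
3   view    8340
0  login    7766
4    buy    6666
6  login    6640
1  login    5180
8  click    2681
7  click    2336
5    buy    1556
2  login    1210
drop duplicate action (keep=first):
  action  kbytes
3   view    8340
0  login    7766
4    buy    6666
8  click    2681
filter rows where kbytes >= 7766:
  action  kbytes
3   view    8340
0  login    7766
add column kbytes_plus_3 = t['kbytes'] + 3:
  action  kbytes  kbytes_plus_3
3   view    8340           8343
0  login    7766           7769
Hence 16112.

16112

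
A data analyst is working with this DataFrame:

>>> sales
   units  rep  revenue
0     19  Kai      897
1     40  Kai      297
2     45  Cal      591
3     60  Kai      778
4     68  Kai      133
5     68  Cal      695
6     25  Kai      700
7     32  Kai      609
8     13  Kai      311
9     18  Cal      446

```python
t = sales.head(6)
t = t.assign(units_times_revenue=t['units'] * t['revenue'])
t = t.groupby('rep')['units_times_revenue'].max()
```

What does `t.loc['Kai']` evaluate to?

46680

take first 6 rows:
   units  rep  revenue
0     19  Kai      897
1     40  Kai      297
2     45  Cal      591
3     60  Kai      778
4     68  Kai      133
5     68  Cal      695
add column units_times_revenue = t['units'] * t['revenue']:
   units  rep  revenue  units_times_revenue
0     19  Kai      897                17043
1     40  Kai      297                11880
2     45  Cal      591                26595
3     60  Kai      778                46680
4     68  Kai      133                 9044
5     68  Cal      695                47260
group by rep, max of units_times_revenue:
rep
Cal    47260
Kai    46680
Name: units_times_revenue, dtype: int64
So loc['Kai'] = 46680.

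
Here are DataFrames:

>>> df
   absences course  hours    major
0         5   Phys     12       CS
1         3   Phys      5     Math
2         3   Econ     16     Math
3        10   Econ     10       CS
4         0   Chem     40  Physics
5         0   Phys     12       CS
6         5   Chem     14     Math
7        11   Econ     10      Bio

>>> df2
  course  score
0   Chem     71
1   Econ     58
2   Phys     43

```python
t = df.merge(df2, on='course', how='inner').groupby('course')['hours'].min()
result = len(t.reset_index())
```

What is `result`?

merge on 'course' (how='inner') → 8 rows:
   absences course  hours    major  score
0         5   Phys     12       CS     43
1         3   Phys      5     Math     43
2         3   Econ     16     Math     58
3        10   Econ     10       CS     58
4         0   Chem     40  Physics     71
5         0   Phys     12       CS     43
6         5   Chem     14     Math     71
7        11   Econ     10      Bio     58
group by course, min of hours:
course
Chem    14
Econ    10
Phys     5
Name: hours, dtype: int64
reset_index():
  course  hours
0   Chem     14
1   Econ     10
2   Phys      5

3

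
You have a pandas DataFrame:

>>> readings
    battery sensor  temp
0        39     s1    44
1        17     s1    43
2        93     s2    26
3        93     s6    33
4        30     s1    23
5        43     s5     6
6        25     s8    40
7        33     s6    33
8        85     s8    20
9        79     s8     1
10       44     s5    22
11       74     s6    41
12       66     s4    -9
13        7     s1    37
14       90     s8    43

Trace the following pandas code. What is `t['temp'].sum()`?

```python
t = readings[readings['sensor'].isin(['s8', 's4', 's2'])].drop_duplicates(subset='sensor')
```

filter rows where sensor in ['s8', 's4', 's2']:
    battery sensor  temp
2        93     s2    26
6        25     s8    40
8        85     s8    20
9        79     s8     1
12       66     s4    -9
14       90     s8    43
drop duplicate sensor (keep=first):
    battery sensor  temp
2        93     s2    26
6        25     s8    40
12       66     s4    -9
Reading off the sum of column 'temp', we get 57.

57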